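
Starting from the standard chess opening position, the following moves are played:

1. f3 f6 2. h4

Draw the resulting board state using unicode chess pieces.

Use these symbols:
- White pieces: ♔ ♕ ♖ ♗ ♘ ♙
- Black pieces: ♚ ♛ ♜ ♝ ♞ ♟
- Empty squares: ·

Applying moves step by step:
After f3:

♜ ♞ ♝ ♛ ♚ ♝ ♞ ♜
♟ ♟ ♟ ♟ ♟ ♟ ♟ ♟
· · · · · · · ·
· · · · · · · ·
· · · · · · · ·
· · · · · ♙ · ·
♙ ♙ ♙ ♙ ♙ · ♙ ♙
♖ ♘ ♗ ♕ ♔ ♗ ♘ ♖


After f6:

♜ ♞ ♝ ♛ ♚ ♝ ♞ ♜
♟ ♟ ♟ ♟ ♟ · ♟ ♟
· · · · · ♟ · ·
· · · · · · · ·
· · · · · · · ·
· · · · · ♙ · ·
♙ ♙ ♙ ♙ ♙ · ♙ ♙
♖ ♘ ♗ ♕ ♔ ♗ ♘ ♖


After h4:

♜ ♞ ♝ ♛ ♚ ♝ ♞ ♜
♟ ♟ ♟ ♟ ♟ · ♟ ♟
· · · · · ♟ · ·
· · · · · · · ·
· · · · · · · ♙
· · · · · ♙ · ·
♙ ♙ ♙ ♙ ♙ · ♙ ·
♖ ♘ ♗ ♕ ♔ ♗ ♘ ♖



  a b c d e f g h
  ─────────────────
8│♜ ♞ ♝ ♛ ♚ ♝ ♞ ♜│8
7│♟ ♟ ♟ ♟ ♟ · ♟ ♟│7
6│· · · · · ♟ · ·│6
5│· · · · · · · ·│5
4│· · · · · · · ♙│4
3│· · · · · ♙ · ·│3
2│♙ ♙ ♙ ♙ ♙ · ♙ ·│2
1│♖ ♘ ♗ ♕ ♔ ♗ ♘ ♖│1
  ─────────────────
  a b c d e f g h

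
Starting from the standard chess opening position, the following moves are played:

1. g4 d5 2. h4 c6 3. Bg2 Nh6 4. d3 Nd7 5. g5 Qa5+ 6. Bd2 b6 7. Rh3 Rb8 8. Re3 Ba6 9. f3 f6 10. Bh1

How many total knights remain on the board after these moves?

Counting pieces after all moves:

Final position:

  a b c d e f g h
  ─────────────────
8│· ♜ · · ♚ ♝ · ♜│8
7│♟ · · ♞ ♟ · ♟ ♟│7
6│♝ ♟ ♟ · · ♟ · ♞│6
5│♛ · · ♟ · · ♙ ·│5
4│· · · · · · · ♙│4
3│· · · ♙ ♖ ♙ · ·│3
2│♙ ♙ ♙ ♗ ♙ · · ·│2
1│♖ ♘ · ♕ ♔ · ♘ ♗│1
  ─────────────────
  a b c d e f g h


4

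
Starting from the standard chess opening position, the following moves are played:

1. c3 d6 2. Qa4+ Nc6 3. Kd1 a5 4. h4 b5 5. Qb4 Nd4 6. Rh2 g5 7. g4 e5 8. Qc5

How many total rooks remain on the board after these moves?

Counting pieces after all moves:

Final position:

  a b c d e f g h
  ─────────────────
8│♜ · ♝ ♛ ♚ ♝ ♞ ♜│8
7│· · ♟ · · ♟ · ♟│7
6│· · · ♟ · · · ·│6
5│♟ ♟ ♕ · ♟ · ♟ ·│5
4│· · · ♞ · · ♙ ♙│4
3│· · ♙ · · · · ·│3
2│♙ ♙ · ♙ ♙ ♙ · ♖│2
1│♖ ♘ ♗ ♔ · ♗ ♘ ·│1
  ─────────────────
  a b c d e f g h


4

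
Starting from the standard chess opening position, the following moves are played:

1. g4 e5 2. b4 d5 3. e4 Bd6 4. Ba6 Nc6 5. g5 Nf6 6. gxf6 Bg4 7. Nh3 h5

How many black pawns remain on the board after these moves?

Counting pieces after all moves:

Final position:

  a b c d e f g h
  ─────────────────
8│♜ · · ♛ ♚ · · ♜│8
7│♟ ♟ ♟ · · ♟ ♟ ·│7
6│♗ · ♞ ♝ · ♙ · ·│6
5│· · · ♟ ♟ · · ♟│5
4│· ♙ · · ♙ · ♝ ·│4
3│· · · · · · · ♘│3
2│♙ · ♙ ♙ · ♙ · ♙│2
1│♖ ♘ ♗ ♕ ♔ · · ♖│1
  ─────────────────
  a b c d e f g h


8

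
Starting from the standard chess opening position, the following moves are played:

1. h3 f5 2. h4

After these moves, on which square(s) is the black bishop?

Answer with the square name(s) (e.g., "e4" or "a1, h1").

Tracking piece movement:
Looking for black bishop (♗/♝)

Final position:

  a b c d e f g h
  ─────────────────
8│♜ ♞ ♝ ♛ ♚ ♝ ♞ ♜│8
7│♟ ♟ ♟ ♟ ♟ · ♟ ♟│7
6│· · · · · · · ·│6
5│· · · · · ♟ · ·│5
4│· · · · · · · ♙│4
3│· · · · · · · ·│3
2│♙ ♙ ♙ ♙ ♙ ♙ ♙ ·│2
1│♖ ♘ ♗ ♕ ♔ ♗ ♘ ♖│1
  ─────────────────
  a b c d e f g h


c8, f8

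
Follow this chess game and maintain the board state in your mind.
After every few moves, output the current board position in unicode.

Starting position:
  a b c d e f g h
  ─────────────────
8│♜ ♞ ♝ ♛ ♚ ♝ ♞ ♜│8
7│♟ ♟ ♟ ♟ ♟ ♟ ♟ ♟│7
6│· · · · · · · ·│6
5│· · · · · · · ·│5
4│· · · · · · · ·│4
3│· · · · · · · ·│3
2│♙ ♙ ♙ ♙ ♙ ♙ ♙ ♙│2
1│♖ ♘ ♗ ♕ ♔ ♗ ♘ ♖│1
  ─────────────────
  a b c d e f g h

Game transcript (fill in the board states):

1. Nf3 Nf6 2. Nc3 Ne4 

  a b c d e f g h
  ─────────────────
8│♜ ♞ ♝ ♛ ♚ ♝ · ♜│8
7│♟ ♟ ♟ ♟ ♟ ♟ ♟ ♟│7
6│· · · · · · · ·│6
5│· · · · · · · ·│5
4│· · · · ♞ · · ·│4
3│· · ♘ · · ♘ · ·│3
2│♙ ♙ ♙ ♙ ♙ ♙ ♙ ♙│2
1│♖ · ♗ ♕ ♔ ♗ · ♖│1
  ─────────────────
  a b c d e f g h

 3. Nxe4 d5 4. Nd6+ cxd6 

  a b c d e f g h
  ─────────────────
8│♜ ♞ ♝ ♛ ♚ ♝ · ♜│8
7│♟ ♟ · · ♟ ♟ ♟ ♟│7
6│· · · ♟ · · · ·│6
5│· · · ♟ · · · ·│5
4│· · · · · · · ·│4
3│· · · · · ♘ · ·│3
2│♙ ♙ ♙ ♙ ♙ ♙ ♙ ♙│2
1│♖ · ♗ ♕ ♔ ♗ · ♖│1
  ─────────────────
  a b c d e f g h

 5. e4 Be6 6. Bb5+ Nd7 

  a b c d e f g h
  ─────────────────
8│♜ · · ♛ ♚ ♝ · ♜│8
7│♟ ♟ · ♞ ♟ ♟ ♟ ♟│7
6│· · · ♟ ♝ · · ·│6
5│· ♗ · ♟ · · · ·│5
4│· · · · ♙ · · ·│4
3│· · · · · ♘ · ·│3
2│♙ ♙ ♙ ♙ · ♙ ♙ ♙│2
1│♖ · ♗ ♕ ♔ · · ♖│1
  ─────────────────
  a b c d e f g h

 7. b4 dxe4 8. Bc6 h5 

  a b c d e f g h
  ─────────────────
8│♜ · · ♛ ♚ ♝ · ♜│8
7│♟ ♟ · ♞ ♟ ♟ ♟ ·│7
6│· · ♗ ♟ ♝ · · ·│6
5│· · · · · · · ♟│5
4│· ♙ · · ♟ · · ·│4
3│· · · · · ♘ · ·│3
2│♙ · ♙ ♙ · ♙ ♙ ♙│2
1│♖ · ♗ ♕ ♔ · · ♖│1
  ─────────────────
  a b c d e f g h

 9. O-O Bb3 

  a b c d e f g h
  ─────────────────
8│♜ · · ♛ ♚ ♝ · ♜│8
7│♟ ♟ · ♞ ♟ ♟ ♟ ·│7
6│· · ♗ ♟ · · · ·│6
5│· · · · · · · ♟│5
4│· ♙ · · ♟ · · ·│4
3│· ♝ · · · ♘ · ·│3
2│♙ · ♙ ♙ · ♙ ♙ ♙│2
1│♖ · ♗ ♕ · ♖ ♔ ·│1
  ─────────────────
  a b c d e f g h


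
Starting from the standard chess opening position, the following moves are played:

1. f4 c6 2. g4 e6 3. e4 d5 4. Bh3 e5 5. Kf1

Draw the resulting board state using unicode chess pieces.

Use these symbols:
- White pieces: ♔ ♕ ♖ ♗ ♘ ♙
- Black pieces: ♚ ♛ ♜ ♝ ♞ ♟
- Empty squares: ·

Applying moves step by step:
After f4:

♜ ♞ ♝ ♛ ♚ ♝ ♞ ♜
♟ ♟ ♟ ♟ ♟ ♟ ♟ ♟
· · · · · · · ·
· · · · · · · ·
· · · · · ♙ · ·
· · · · · · · ·
♙ ♙ ♙ ♙ ♙ · ♙ ♙
♖ ♘ ♗ ♕ ♔ ♗ ♘ ♖


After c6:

♜ ♞ ♝ ♛ ♚ ♝ ♞ ♜
♟ ♟ · ♟ ♟ ♟ ♟ ♟
· · ♟ · · · · ·
· · · · · · · ·
· · · · · ♙ · ·
· · · · · · · ·
♙ ♙ ♙ ♙ ♙ · ♙ ♙
♖ ♘ ♗ ♕ ♔ ♗ ♘ ♖


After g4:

♜ ♞ ♝ ♛ ♚ ♝ ♞ ♜
♟ ♟ · ♟ ♟ ♟ ♟ ♟
· · ♟ · · · · ·
· · · · · · · ·
· · · · · ♙ ♙ ·
· · · · · · · ·
♙ ♙ ♙ ♙ ♙ · · ♙
♖ ♘ ♗ ♕ ♔ ♗ ♘ ♖


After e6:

♜ ♞ ♝ ♛ ♚ ♝ ♞ ♜
♟ ♟ · ♟ · ♟ ♟ ♟
· · ♟ · ♟ · · ·
· · · · · · · ·
· · · · · ♙ ♙ ·
· · · · · · · ·
♙ ♙ ♙ ♙ ♙ · · ♙
♖ ♘ ♗ ♕ ♔ ♗ ♘ ♖


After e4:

♜ ♞ ♝ ♛ ♚ ♝ ♞ ♜
♟ ♟ · ♟ · ♟ ♟ ♟
· · ♟ · ♟ · · ·
· · · · · · · ·
· · · · ♙ ♙ ♙ ·
· · · · · · · ·
♙ ♙ ♙ ♙ · · · ♙
♖ ♘ ♗ ♕ ♔ ♗ ♘ ♖


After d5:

♜ ♞ ♝ ♛ ♚ ♝ ♞ ♜
♟ ♟ · · · ♟ ♟ ♟
· · ♟ · ♟ · · ·
· · · ♟ · · · ·
· · · · ♙ ♙ ♙ ·
· · · · · · · ·
♙ ♙ ♙ ♙ · · · ♙
♖ ♘ ♗ ♕ ♔ ♗ ♘ ♖


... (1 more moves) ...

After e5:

♜ ♞ ♝ ♛ ♚ ♝ ♞ ♜
♟ ♟ · · · ♟ ♟ ♟
· · ♟ · · · · ·
· · · ♟ ♟ · · ·
· · · · ♙ ♙ ♙ ·
· · · · · · · ♗
♙ ♙ ♙ ♙ · · · ♙
♖ ♘ ♗ ♕ ♔ · ♘ ♖


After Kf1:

♜ ♞ ♝ ♛ ♚ ♝ ♞ ♜
♟ ♟ · · · ♟ ♟ ♟
· · ♟ · · · · ·
· · · ♟ ♟ · · ·
· · · · ♙ ♙ ♙ ·
· · · · · · · ♗
♙ ♙ ♙ ♙ · · · ♙
♖ ♘ ♗ ♕ · ♔ ♘ ♖



  a b c d e f g h
  ─────────────────
8│♜ ♞ ♝ ♛ ♚ ♝ ♞ ♜│8
7│♟ ♟ · · · ♟ ♟ ♟│7
6│· · ♟ · · · · ·│6
5│· · · ♟ ♟ · · ·│5
4│· · · · ♙ ♙ ♙ ·│4
3│· · · · · · · ♗│3
2│♙ ♙ ♙ ♙ · · · ♙│2
1│♖ ♘ ♗ ♕ · ♔ ♘ ♖│1
  ─────────────────
  a b c d e f g h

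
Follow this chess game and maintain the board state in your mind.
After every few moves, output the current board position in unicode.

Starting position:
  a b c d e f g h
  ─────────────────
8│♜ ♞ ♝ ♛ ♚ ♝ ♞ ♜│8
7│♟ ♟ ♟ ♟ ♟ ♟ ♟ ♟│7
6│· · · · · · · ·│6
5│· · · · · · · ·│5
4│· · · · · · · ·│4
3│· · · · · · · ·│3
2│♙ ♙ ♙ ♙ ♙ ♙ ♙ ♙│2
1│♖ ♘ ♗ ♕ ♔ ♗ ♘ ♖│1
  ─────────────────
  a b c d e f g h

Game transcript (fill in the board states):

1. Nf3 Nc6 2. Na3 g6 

  a b c d e f g h
  ─────────────────
8│♜ · ♝ ♛ ♚ ♝ ♞ ♜│8
7│♟ ♟ ♟ ♟ ♟ ♟ · ♟│7
6│· · ♞ · · · ♟ ·│6
5│· · · · · · · ·│5
4│· · · · · · · ·│4
3│♘ · · · · ♘ · ·│3
2│♙ ♙ ♙ ♙ ♙ ♙ ♙ ♙│2
1│♖ · ♗ ♕ ♔ ♗ · ♖│1
  ─────────────────
  a b c d e f g h

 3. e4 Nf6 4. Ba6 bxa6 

  a b c d e f g h
  ─────────────────
8│♜ · ♝ ♛ ♚ ♝ · ♜│8
7│♟ · ♟ ♟ ♟ ♟ · ♟│7
6│♟ · ♞ · · ♞ ♟ ·│6
5│· · · · · · · ·│5
4│· · · · ♙ · · ·│4
3│♘ · · · · ♘ · ·│3
2│♙ ♙ ♙ ♙ · ♙ ♙ ♙│2
1│♖ · ♗ ♕ ♔ · · ♖│1
  ─────────────────
  a b c d e f g h

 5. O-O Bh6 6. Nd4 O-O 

  a b c d e f g h
  ─────────────────
8│♜ · ♝ ♛ · ♜ ♚ ·│8
7│♟ · ♟ ♟ ♟ ♟ · ♟│7
6│♟ · ♞ · · ♞ ♟ ♝│6
5│· · · · · · · ·│5
4│· · · ♘ ♙ · · ·│4
3│♘ · · · · · · ·│3
2│♙ ♙ ♙ ♙ · ♙ ♙ ♙│2
1│♖ · ♗ ♕ · ♖ ♔ ·│1
  ─────────────────
  a b c d e f g h



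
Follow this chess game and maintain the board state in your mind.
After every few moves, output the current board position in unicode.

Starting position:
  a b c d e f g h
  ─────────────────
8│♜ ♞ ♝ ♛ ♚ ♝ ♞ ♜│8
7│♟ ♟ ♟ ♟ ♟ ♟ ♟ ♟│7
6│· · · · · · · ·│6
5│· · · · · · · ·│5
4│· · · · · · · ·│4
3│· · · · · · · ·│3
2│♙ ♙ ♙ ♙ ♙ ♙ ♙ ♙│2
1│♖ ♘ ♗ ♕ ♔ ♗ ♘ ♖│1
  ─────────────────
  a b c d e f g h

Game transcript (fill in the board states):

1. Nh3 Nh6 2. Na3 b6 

  a b c d e f g h
  ─────────────────
8│♜ ♞ ♝ ♛ ♚ ♝ · ♜│8
7│♟ · ♟ ♟ ♟ ♟ ♟ ♟│7
6│· ♟ · · · · · ♞│6
5│· · · · · · · ·│5
4│· · · · · · · ·│4
3│♘ · · · · · · ♘│3
2│♙ ♙ ♙ ♙ ♙ ♙ ♙ ♙│2
1│♖ · ♗ ♕ ♔ ♗ · ♖│1
  ─────────────────
  a b c d e f g h

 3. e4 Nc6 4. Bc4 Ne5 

  a b c d e f g h
  ─────────────────
8│♜ · ♝ ♛ ♚ ♝ · ♜│8
7│♟ · ♟ ♟ ♟ ♟ ♟ ♟│7
6│· ♟ · · · · · ♞│6
5│· · · · ♞ · · ·│5
4│· · ♗ · ♙ · · ·│4
3│♘ · · · · · · ♘│3
2│♙ ♙ ♙ ♙ · ♙ ♙ ♙│2
1│♖ · ♗ ♕ ♔ · · ♖│1
  ─────────────────
  a b c d e f g h

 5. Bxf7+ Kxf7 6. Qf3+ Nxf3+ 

  a b c d e f g h
  ─────────────────
8│♜ · ♝ ♛ · ♝ · ♜│8
7│♟ · ♟ ♟ ♟ ♚ ♟ ♟│7
6│· ♟ · · · · · ♞│6
5│· · · · · · · ·│5
4│· · · · ♙ · · ·│4
3│♘ · · · · ♞ · ♘│3
2│♙ ♙ ♙ ♙ · ♙ ♙ ♙│2
1│♖ · ♗ · ♔ · · ♖│1
  ─────────────────
  a b c d e f g h

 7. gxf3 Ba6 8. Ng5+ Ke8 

  a b c d e f g h
  ─────────────────
8│♜ · · ♛ ♚ ♝ · ♜│8
7│♟ · ♟ ♟ ♟ · ♟ ♟│7
6│♝ ♟ · · · · · ♞│6
5│· · · · · · ♘ ·│5
4│· · · · ♙ · · ·│4
3│♘ · · · · ♙ · ·│3
2│♙ ♙ ♙ ♙ · ♙ · ♙│2
1│♖ · ♗ · ♔ · · ♖│1
  ─────────────────
  a b c d e f g h



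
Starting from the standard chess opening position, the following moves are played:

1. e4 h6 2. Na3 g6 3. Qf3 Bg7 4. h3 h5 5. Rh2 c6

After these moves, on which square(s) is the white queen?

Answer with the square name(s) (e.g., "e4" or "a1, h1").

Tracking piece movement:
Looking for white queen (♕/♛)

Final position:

  a b c d e f g h
  ─────────────────
8│♜ ♞ ♝ ♛ ♚ · ♞ ♜│8
7│♟ ♟ · ♟ ♟ ♟ ♝ ·│7
6│· · ♟ · · · ♟ ·│6
5│· · · · · · · ♟│5
4│· · · · ♙ · · ·│4
3│♘ · · · · ♕ · ♙│3
2│♙ ♙ ♙ ♙ · ♙ ♙ ♖│2
1│♖ · ♗ · ♔ ♗ ♘ ·│1
  ─────────────────
  a b c d e f g h


f3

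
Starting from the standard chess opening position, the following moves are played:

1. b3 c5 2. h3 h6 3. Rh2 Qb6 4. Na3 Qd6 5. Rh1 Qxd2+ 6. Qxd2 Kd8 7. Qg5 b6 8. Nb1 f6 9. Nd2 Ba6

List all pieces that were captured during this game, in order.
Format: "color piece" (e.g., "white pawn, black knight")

Tracking captures:
  Qxd2+: captured white pawn
  Qxd2: captured black queen

white pawn, black queen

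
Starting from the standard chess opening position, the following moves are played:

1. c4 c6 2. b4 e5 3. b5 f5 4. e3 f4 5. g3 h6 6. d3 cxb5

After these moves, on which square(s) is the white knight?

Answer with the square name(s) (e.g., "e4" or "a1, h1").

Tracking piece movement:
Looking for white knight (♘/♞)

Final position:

  a b c d e f g h
  ─────────────────
8│♜ ♞ ♝ ♛ ♚ ♝ ♞ ♜│8
7│♟ ♟ · ♟ · · ♟ ·│7
6│· · · · · · · ♟│6
5│· ♟ · · ♟ · · ·│5
4│· · ♙ · · ♟ · ·│4
3│· · · ♙ ♙ · ♙ ·│3
2│♙ · · · · ♙ · ♙│2
1│♖ ♘ ♗ ♕ ♔ ♗ ♘ ♖│1
  ─────────────────
  a b c d e f g h


b1, g1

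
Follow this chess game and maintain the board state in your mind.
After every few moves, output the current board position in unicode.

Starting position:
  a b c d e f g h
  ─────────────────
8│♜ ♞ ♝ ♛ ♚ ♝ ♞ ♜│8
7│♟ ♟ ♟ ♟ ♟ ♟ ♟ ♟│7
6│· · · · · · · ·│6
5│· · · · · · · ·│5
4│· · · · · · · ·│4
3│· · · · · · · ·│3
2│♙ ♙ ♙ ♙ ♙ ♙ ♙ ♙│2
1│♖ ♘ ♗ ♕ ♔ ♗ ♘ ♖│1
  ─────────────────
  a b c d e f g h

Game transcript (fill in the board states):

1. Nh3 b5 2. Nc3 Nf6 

  a b c d e f g h
  ─────────────────
8│♜ ♞ ♝ ♛ ♚ ♝ · ♜│8
7│♟ · ♟ ♟ ♟ ♟ ♟ ♟│7
6│· · · · · ♞ · ·│6
5│· ♟ · · · · · ·│5
4│· · · · · · · ·│4
3│· · ♘ · · · · ♘│3
2│♙ ♙ ♙ ♙ ♙ ♙ ♙ ♙│2
1│♖ · ♗ ♕ ♔ ♗ · ♖│1
  ─────────────────
  a b c d e f g h

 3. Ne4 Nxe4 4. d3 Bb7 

  a b c d e f g h
  ─────────────────
8│♜ ♞ · ♛ ♚ ♝ · ♜│8
7│♟ ♝ ♟ ♟ ♟ ♟ ♟ ♟│7
6│· · · · · · · ·│6
5│· ♟ · · · · · ·│5
4│· · · · ♞ · · ·│4
3│· · · ♙ · · · ♘│3
2│♙ ♙ ♙ · ♙ ♙ ♙ ♙│2
1│♖ · ♗ ♕ ♔ ♗ · ♖│1
  ─────────────────
  a b c d e f g h

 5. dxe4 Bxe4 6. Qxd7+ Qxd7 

  a b c d e f g h
  ─────────────────
8│♜ ♞ · · ♚ ♝ · ♜│8
7│♟ · ♟ ♛ ♟ ♟ ♟ ♟│7
6│· · · · · · · ·│6
5│· ♟ · · · · · ·│5
4│· · · · ♝ · · ·│4
3│· · · · · · · ♘│3
2│♙ ♙ ♙ · ♙ ♙ ♙ ♙│2
1│♖ · ♗ · ♔ ♗ · ♖│1
  ─────────────────
  a b c d e f g h

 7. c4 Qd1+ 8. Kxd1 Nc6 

  a b c d e f g h
  ─────────────────
8│♜ · · · ♚ ♝ · ♜│8
7│♟ · ♟ · ♟ ♟ ♟ ♟│7
6│· · ♞ · · · · ·│6
5│· ♟ · · · · · ·│5
4│· · ♙ · ♝ · · ·│4
3│· · · · · · · ♘│3
2│♙ ♙ · · ♙ ♙ ♙ ♙│2
1│♖ · ♗ ♔ · ♗ · ♖│1
  ─────────────────
  a b c d e f g h

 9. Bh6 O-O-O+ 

  a b c d e f g h
  ─────────────────
8│· · ♚ ♜ · ♝ · ♜│8
7│♟ · ♟ · ♟ ♟ ♟ ♟│7
6│· · ♞ · · · · ♗│6
5│· ♟ · · · · · ·│5
4│· · ♙ · ♝ · · ·│4
3│· · · · · · · ♘│3
2│♙ ♙ · · ♙ ♙ ♙ ♙│2
1│♖ · · ♔ · ♗ · ♖│1
  ─────────────────
  a b c d e f g h


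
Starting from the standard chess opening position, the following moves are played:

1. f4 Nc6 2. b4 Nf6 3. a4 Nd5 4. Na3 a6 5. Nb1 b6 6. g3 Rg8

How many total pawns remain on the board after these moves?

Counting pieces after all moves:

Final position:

  a b c d e f g h
  ─────────────────
8│♜ · ♝ ♛ ♚ ♝ ♜ ·│8
7│· · ♟ ♟ ♟ ♟ ♟ ♟│7
6│♟ ♟ ♞ · · · · ·│6
5│· · · ♞ · · · ·│5
4│♙ ♙ · · · ♙ · ·│4
3│· · · · · · ♙ ·│3
2│· · ♙ ♙ ♙ · · ♙│2
1│♖ ♘ ♗ ♕ ♔ ♗ ♘ ♖│1
  ─────────────────
  a b c d e f g h


16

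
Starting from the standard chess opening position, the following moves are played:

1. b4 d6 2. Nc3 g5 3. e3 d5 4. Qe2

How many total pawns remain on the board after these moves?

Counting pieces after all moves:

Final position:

  a b c d e f g h
  ─────────────────
8│♜ ♞ ♝ ♛ ♚ ♝ ♞ ♜│8
7│♟ ♟ ♟ · ♟ ♟ · ♟│7
6│· · · · · · · ·│6
5│· · · ♟ · · ♟ ·│5
4│· ♙ · · · · · ·│4
3│· · ♘ · ♙ · · ·│3
2│♙ · ♙ ♙ ♕ ♙ ♙ ♙│2
1│♖ · ♗ · ♔ ♗ ♘ ♖│1
  ─────────────────
  a b c d e f g h


16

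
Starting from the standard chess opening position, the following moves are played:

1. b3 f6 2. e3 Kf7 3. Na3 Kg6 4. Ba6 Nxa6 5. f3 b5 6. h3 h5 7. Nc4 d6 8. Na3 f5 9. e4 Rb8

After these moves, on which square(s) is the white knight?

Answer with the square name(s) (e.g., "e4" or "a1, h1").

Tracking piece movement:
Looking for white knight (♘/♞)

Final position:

  a b c d e f g h
  ─────────────────
8│· ♜ ♝ ♛ · ♝ ♞ ♜│8
7│♟ · ♟ · ♟ · ♟ ·│7
6│♞ · · ♟ · · ♚ ·│6
5│· ♟ · · · ♟ · ♟│5
4│· · · · ♙ · · ·│4
3│♘ ♙ · · · ♙ · ♙│3
2│♙ · ♙ ♙ · · ♙ ·│2
1│♖ · ♗ ♕ ♔ · ♘ ♖│1
  ─────────────────
  a b c d e f g h


a3, g1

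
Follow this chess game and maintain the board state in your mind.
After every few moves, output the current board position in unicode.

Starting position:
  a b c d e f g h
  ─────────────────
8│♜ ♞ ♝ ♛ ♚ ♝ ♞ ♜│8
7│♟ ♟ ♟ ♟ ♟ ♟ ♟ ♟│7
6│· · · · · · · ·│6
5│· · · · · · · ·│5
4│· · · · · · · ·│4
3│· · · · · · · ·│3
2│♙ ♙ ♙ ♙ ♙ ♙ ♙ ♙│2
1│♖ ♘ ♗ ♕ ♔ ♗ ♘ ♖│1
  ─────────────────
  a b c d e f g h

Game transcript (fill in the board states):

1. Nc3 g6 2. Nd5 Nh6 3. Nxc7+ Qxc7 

  a b c d e f g h
  ─────────────────
8│♜ ♞ ♝ · ♚ ♝ · ♜│8
7│♟ ♟ ♛ ♟ ♟ ♟ · ♟│7
6│· · · · · · ♟ ♞│6
5│· · · · · · · ·│5
4│· · · · · · · ·│4
3│· · · · · · · ·│3
2│♙ ♙ ♙ ♙ ♙ ♙ ♙ ♙│2
1│♖ · ♗ ♕ ♔ ♗ ♘ ♖│1
  ─────────────────
  a b c d e f g h

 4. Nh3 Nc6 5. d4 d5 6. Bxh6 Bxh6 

  a b c d e f g h
  ─────────────────
8│♜ · ♝ · ♚ · · ♜│8
7│♟ ♟ ♛ · ♟ ♟ · ♟│7
6│· · ♞ · · · ♟ ♝│6
5│· · · ♟ · · · ·│5
4│· · · ♙ · · · ·│4
3│· · · · · · · ♘│3
2│♙ ♙ ♙ · ♙ ♙ ♙ ♙│2
1│♖ · · ♕ ♔ ♗ · ♖│1
  ─────────────────
  a b c d e f g h

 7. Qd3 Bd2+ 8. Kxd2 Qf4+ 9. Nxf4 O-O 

  a b c d e f g h
  ─────────────────
8│♜ · ♝ · · ♜ ♚ ·│8
7│♟ ♟ · · ♟ ♟ · ♟│7
6│· · ♞ · · · ♟ ·│6
5│· · · ♟ · · · ·│5
4│· · · ♙ · ♘ · ·│4
3│· · · ♕ · · · ·│3
2│♙ ♙ ♙ ♔ ♙ ♙ ♙ ♙│2
1│♖ · · · · ♗ · ♖│1
  ─────────────────
  a b c d e f g h

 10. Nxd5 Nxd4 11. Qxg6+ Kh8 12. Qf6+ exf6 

  a b c d e f g h
  ─────────────────
8│♜ · ♝ · · ♜ · ♚│8
7│♟ ♟ · · · ♟ · ♟│7
6│· · · · · ♟ · ·│6
5│· · · ♘ · · · ·│5
4│· · · ♞ · · · ·│4
3│· · · · · · · ·│3
2│♙ ♙ ♙ ♔ ♙ ♙ ♙ ♙│2
1│♖ · · · · ♗ · ♖│1
  ─────────────────
  a b c d e f g h

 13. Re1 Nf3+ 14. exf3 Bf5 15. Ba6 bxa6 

  a b c d e f g h
  ─────────────────
8│♜ · · · · ♜ · ♚│8
7│♟ · · · · ♟ · ♟│7
6│♟ · · · · ♟ · ·│6
5│· · · ♘ · ♝ · ·│5
4│· · · · · · · ·│4
3│· · · · · ♙ · ·│3
2│♙ ♙ ♙ ♔ · ♙ ♙ ♙│2
1│· · · · ♖ · · ♖│1
  ─────────────────
  a b c d e f g h



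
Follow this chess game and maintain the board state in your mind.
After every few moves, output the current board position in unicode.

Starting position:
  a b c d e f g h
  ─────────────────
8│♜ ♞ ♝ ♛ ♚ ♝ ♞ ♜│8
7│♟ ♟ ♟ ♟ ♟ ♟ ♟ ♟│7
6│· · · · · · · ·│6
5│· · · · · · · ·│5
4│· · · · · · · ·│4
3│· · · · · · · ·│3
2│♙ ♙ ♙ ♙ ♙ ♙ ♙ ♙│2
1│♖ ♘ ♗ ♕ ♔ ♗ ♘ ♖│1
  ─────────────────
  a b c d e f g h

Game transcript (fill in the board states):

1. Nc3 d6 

  a b c d e f g h
  ─────────────────
8│♜ ♞ ♝ ♛ ♚ ♝ ♞ ♜│8
7│♟ ♟ ♟ · ♟ ♟ ♟ ♟│7
6│· · · ♟ · · · ·│6
5│· · · · · · · ·│5
4│· · · · · · · ·│4
3│· · ♘ · · · · ·│3
2│♙ ♙ ♙ ♙ ♙ ♙ ♙ ♙│2
1│♖ · ♗ ♕ ♔ ♗ ♘ ♖│1
  ─────────────────
  a b c d e f g h

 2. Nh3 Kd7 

  a b c d e f g h
  ─────────────────
8│♜ ♞ ♝ ♛ · ♝ ♞ ♜│8
7│♟ ♟ ♟ ♚ ♟ ♟ ♟ ♟│7
6│· · · ♟ · · · ·│6
5│· · · · · · · ·│5
4│· · · · · · · ·│4
3│· · ♘ · · · · ♘│3
2│♙ ♙ ♙ ♙ ♙ ♙ ♙ ♙│2
1│♖ · ♗ ♕ ♔ ♗ · ♖│1
  ─────────────────
  a b c d e f g h

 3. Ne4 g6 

  a b c d e f g h
  ─────────────────
8│♜ ♞ ♝ ♛ · ♝ ♞ ♜│8
7│♟ ♟ ♟ ♚ ♟ ♟ · ♟│7
6│· · · ♟ · · ♟ ·│6
5│· · · · · · · ·│5
4│· · · · ♘ · · ·│4
3│· · · · · · · ♘│3
2│♙ ♙ ♙ ♙ ♙ ♙ ♙ ♙│2
1│♖ · ♗ ♕ ♔ ♗ · ♖│1
  ─────────────────
  a b c d e f g h

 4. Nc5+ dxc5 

  a b c d e f g h
  ─────────────────
8│♜ ♞ ♝ ♛ · ♝ ♞ ♜│8
7│♟ ♟ ♟ ♚ ♟ ♟ · ♟│7
6│· · · · · · ♟ ·│6
5│· · ♟ · · · · ·│5
4│· · · · · · · ·│4
3│· · · · · · · ♘│3
2│♙ ♙ ♙ ♙ ♙ ♙ ♙ ♙│2
1│♖ · ♗ ♕ ♔ ♗ · ♖│1
  ─────────────────
  a b c d e f g h

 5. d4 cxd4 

  a b c d e f g h
  ─────────────────
8│♜ ♞ ♝ ♛ · ♝ ♞ ♜│8
7│♟ ♟ ♟ ♚ ♟ ♟ · ♟│7
6│· · · · · · ♟ ·│6
5│· · · · · · · ·│5
4│· · · ♟ · · · ·│4
3│· · · · · · · ♘│3
2│♙ ♙ ♙ · ♙ ♙ ♙ ♙│2
1│♖ · ♗ ♕ ♔ ♗ · ♖│1
  ─────────────────
  a b c d e f g h



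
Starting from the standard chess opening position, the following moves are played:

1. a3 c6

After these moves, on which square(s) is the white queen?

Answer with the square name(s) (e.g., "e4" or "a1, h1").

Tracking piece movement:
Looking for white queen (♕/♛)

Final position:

  a b c d e f g h
  ─────────────────
8│♜ ♞ ♝ ♛ ♚ ♝ ♞ ♜│8
7│♟ ♟ · ♟ ♟ ♟ ♟ ♟│7
6│· · ♟ · · · · ·│6
5│· · · · · · · ·│5
4│· · · · · · · ·│4
3│♙ · · · · · · ·│3
2│· ♙ ♙ ♙ ♙ ♙ ♙ ♙│2
1│♖ ♘ ♗ ♕ ♔ ♗ ♘ ♖│1
  ─────────────────
  a b c d e f g h


d1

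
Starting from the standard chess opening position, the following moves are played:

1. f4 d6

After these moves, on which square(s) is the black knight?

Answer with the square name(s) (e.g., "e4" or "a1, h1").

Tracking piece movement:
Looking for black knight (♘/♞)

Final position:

  a b c d e f g h
  ─────────────────
8│♜ ♞ ♝ ♛ ♚ ♝ ♞ ♜│8
7│♟ ♟ ♟ · ♟ ♟ ♟ ♟│7
6│· · · ♟ · · · ·│6
5│· · · · · · · ·│5
4│· · · · · ♙ · ·│4
3│· · · · · · · ·│3
2│♙ ♙ ♙ ♙ ♙ · ♙ ♙│2
1│♖ ♘ ♗ ♕ ♔ ♗ ♘ ♖│1
  ─────────────────
  a b c d e f g h


b8, g8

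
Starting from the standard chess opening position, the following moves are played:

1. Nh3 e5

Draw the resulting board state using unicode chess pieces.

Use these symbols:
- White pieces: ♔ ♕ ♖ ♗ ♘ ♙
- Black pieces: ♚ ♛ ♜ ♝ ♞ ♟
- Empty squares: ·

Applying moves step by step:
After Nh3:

♜ ♞ ♝ ♛ ♚ ♝ ♞ ♜
♟ ♟ ♟ ♟ ♟ ♟ ♟ ♟
· · · · · · · ·
· · · · · · · ·
· · · · · · · ·
· · · · · · · ♘
♙ ♙ ♙ ♙ ♙ ♙ ♙ ♙
♖ ♘ ♗ ♕ ♔ ♗ · ♖


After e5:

♜ ♞ ♝ ♛ ♚ ♝ ♞ ♜
♟ ♟ ♟ ♟ · ♟ ♟ ♟
· · · · · · · ·
· · · · ♟ · · ·
· · · · · · · ·
· · · · · · · ♘
♙ ♙ ♙ ♙ ♙ ♙ ♙ ♙
♖ ♘ ♗ ♕ ♔ ♗ · ♖



  a b c d e f g h
  ─────────────────
8│♜ ♞ ♝ ♛ ♚ ♝ ♞ ♜│8
7│♟ ♟ ♟ ♟ · ♟ ♟ ♟│7
6│· · · · · · · ·│6
5│· · · · ♟ · · ·│5
4│· · · · · · · ·│4
3│· · · · · · · ♘│3
2│♙ ♙ ♙ ♙ ♙ ♙ ♙ ♙│2
1│♖ ♘ ♗ ♕ ♔ ♗ · ♖│1
  ─────────────────
  a b c d e f g h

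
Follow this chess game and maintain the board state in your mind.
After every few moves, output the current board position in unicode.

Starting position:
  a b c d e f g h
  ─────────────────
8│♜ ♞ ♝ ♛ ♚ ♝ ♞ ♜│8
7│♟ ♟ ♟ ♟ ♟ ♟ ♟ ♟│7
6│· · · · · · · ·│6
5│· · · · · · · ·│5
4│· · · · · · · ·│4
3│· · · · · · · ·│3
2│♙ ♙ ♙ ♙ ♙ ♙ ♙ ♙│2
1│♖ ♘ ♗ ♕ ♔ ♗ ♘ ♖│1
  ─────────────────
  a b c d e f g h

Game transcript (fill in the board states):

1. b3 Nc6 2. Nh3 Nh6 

  a b c d e f g h
  ─────────────────
8│♜ · ♝ ♛ ♚ ♝ · ♜│8
7│♟ ♟ ♟ ♟ ♟ ♟ ♟ ♟│7
6│· · ♞ · · · · ♞│6
5│· · · · · · · ·│5
4│· · · · · · · ·│4
3│· ♙ · · · · · ♘│3
2│♙ · ♙ ♙ ♙ ♙ ♙ ♙│2
1│♖ ♘ ♗ ♕ ♔ ♗ · ♖│1
  ─────────────────
  a b c d e f g h

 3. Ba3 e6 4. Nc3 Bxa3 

  a b c d e f g h
  ─────────────────
8│♜ · ♝ ♛ ♚ · · ♜│8
7│♟ ♟ ♟ ♟ · ♟ ♟ ♟│7
6│· · ♞ · ♟ · · ♞│6
5│· · · · · · · ·│5
4│· · · · · · · ·│4
3│♝ ♙ ♘ · · · · ♘│3
2│♙ · ♙ ♙ ♙ ♙ ♙ ♙│2
1│♖ · · ♕ ♔ ♗ · ♖│1
  ─────────────────
  a b c d e f g h

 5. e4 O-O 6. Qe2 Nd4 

  a b c d e f g h
  ─────────────────
8│♜ · ♝ ♛ · ♜ ♚ ·│8
7│♟ ♟ ♟ ♟ · ♟ ♟ ♟│7
6│· · · · ♟ · · ♞│6
5│· · · · · · · ·│5
4│· · · ♞ ♙ · · ·│4
3│♝ ♙ ♘ · · · · ♘│3
2│♙ · ♙ ♙ ♕ ♙ ♙ ♙│2
1│♖ · · · ♔ ♗ · ♖│1
  ─────────────────
  a b c d e f g h

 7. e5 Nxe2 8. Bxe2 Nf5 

  a b c d e f g h
  ─────────────────
8│♜ · ♝ ♛ · ♜ ♚ ·│8
7│♟ ♟ ♟ ♟ · ♟ ♟ ♟│7
6│· · · · ♟ · · ·│6
5│· · · · ♙ ♞ · ·│5
4│· · · · · · · ·│4
3│♝ ♙ ♘ · · · · ♘│3
2│♙ · ♙ ♙ ♗ ♙ ♙ ♙│2
1│♖ · · · ♔ · · ♖│1
  ─────────────────
  a b c d e f g h

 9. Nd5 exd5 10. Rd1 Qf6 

  a b c d e f g h
  ─────────────────
8│♜ · ♝ · · ♜ ♚ ·│8
7│♟ ♟ ♟ ♟ · ♟ ♟ ♟│7
6│· · · · · ♛ · ·│6
5│· · · ♟ ♙ ♞ · ·│5
4│· · · · · · · ·│4
3│♝ ♙ · · · · · ♘│3
2│♙ · ♙ ♙ ♗ ♙ ♙ ♙│2
1│· · · ♖ ♔ · · ♖│1
  ─────────────────
  a b c d e f g h



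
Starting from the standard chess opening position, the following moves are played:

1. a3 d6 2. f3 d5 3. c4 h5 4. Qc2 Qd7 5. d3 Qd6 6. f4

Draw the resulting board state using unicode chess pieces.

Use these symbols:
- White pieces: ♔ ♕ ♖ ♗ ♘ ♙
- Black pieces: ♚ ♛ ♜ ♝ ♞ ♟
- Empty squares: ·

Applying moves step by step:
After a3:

♜ ♞ ♝ ♛ ♚ ♝ ♞ ♜
♟ ♟ ♟ ♟ ♟ ♟ ♟ ♟
· · · · · · · ·
· · · · · · · ·
· · · · · · · ·
♙ · · · · · · ·
· ♙ ♙ ♙ ♙ ♙ ♙ ♙
♖ ♘ ♗ ♕ ♔ ♗ ♘ ♖


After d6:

♜ ♞ ♝ ♛ ♚ ♝ ♞ ♜
♟ ♟ ♟ · ♟ ♟ ♟ ♟
· · · ♟ · · · ·
· · · · · · · ·
· · · · · · · ·
♙ · · · · · · ·
· ♙ ♙ ♙ ♙ ♙ ♙ ♙
♖ ♘ ♗ ♕ ♔ ♗ ♘ ♖


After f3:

♜ ♞ ♝ ♛ ♚ ♝ ♞ ♜
♟ ♟ ♟ · ♟ ♟ ♟ ♟
· · · ♟ · · · ·
· · · · · · · ·
· · · · · · · ·
♙ · · · · ♙ · ·
· ♙ ♙ ♙ ♙ · ♙ ♙
♖ ♘ ♗ ♕ ♔ ♗ ♘ ♖


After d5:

♜ ♞ ♝ ♛ ♚ ♝ ♞ ♜
♟ ♟ ♟ · ♟ ♟ ♟ ♟
· · · · · · · ·
· · · ♟ · · · ·
· · · · · · · ·
♙ · · · · ♙ · ·
· ♙ ♙ ♙ ♙ · ♙ ♙
♖ ♘ ♗ ♕ ♔ ♗ ♘ ♖


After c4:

♜ ♞ ♝ ♛ ♚ ♝ ♞ ♜
♟ ♟ ♟ · ♟ ♟ ♟ ♟
· · · · · · · ·
· · · ♟ · · · ·
· · ♙ · · · · ·
♙ · · · · ♙ · ·
· ♙ · ♙ ♙ · ♙ ♙
♖ ♘ ♗ ♕ ♔ ♗ ♘ ♖


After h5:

♜ ♞ ♝ ♛ ♚ ♝ ♞ ♜
♟ ♟ ♟ · ♟ ♟ ♟ ·
· · · · · · · ·
· · · ♟ · · · ♟
· · ♙ · · · · ·
♙ · · · · ♙ · ·
· ♙ · ♙ ♙ · ♙ ♙
♖ ♘ ♗ ♕ ♔ ♗ ♘ ♖


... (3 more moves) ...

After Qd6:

♜ ♞ ♝ · ♚ ♝ ♞ ♜
♟ ♟ ♟ · ♟ ♟ ♟ ·
· · · ♛ · · · ·
· · · ♟ · · · ♟
· · ♙ · · · · ·
♙ · · ♙ · ♙ · ·
· ♙ ♕ · ♙ · ♙ ♙
♖ ♘ ♗ · ♔ ♗ ♘ ♖


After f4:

♜ ♞ ♝ · ♚ ♝ ♞ ♜
♟ ♟ ♟ · ♟ ♟ ♟ ·
· · · ♛ · · · ·
· · · ♟ · · · ♟
· · ♙ · · ♙ · ·
♙ · · ♙ · · · ·
· ♙ ♕ · ♙ · ♙ ♙
♖ ♘ ♗ · ♔ ♗ ♘ ♖



  a b c d e f g h
  ─────────────────
8│♜ ♞ ♝ · ♚ ♝ ♞ ♜│8
7│♟ ♟ ♟ · ♟ ♟ ♟ ·│7
6│· · · ♛ · · · ·│6
5│· · · ♟ · · · ♟│5
4│· · ♙ · · ♙ · ·│4
3│♙ · · ♙ · · · ·│3
2│· ♙ ♕ · ♙ · ♙ ♙│2
1│♖ ♘ ♗ · ♔ ♗ ♘ ♖│1
  ─────────────────
  a b c d e f g h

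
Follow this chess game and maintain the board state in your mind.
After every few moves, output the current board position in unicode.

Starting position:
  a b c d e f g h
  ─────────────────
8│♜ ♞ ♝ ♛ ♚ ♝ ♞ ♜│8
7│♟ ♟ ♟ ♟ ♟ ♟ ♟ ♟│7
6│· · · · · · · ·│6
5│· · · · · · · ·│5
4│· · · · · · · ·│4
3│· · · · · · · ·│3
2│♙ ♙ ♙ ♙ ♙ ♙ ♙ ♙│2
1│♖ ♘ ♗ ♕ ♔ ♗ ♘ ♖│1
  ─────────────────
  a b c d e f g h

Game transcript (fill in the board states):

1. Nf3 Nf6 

  a b c d e f g h
  ─────────────────
8│♜ ♞ ♝ ♛ ♚ ♝ · ♜│8
7│♟ ♟ ♟ ♟ ♟ ♟ ♟ ♟│7
6│· · · · · ♞ · ·│6
5│· · · · · · · ·│5
4│· · · · · · · ·│4
3│· · · · · ♘ · ·│3
2│♙ ♙ ♙ ♙ ♙ ♙ ♙ ♙│2
1│♖ ♘ ♗ ♕ ♔ ♗ · ♖│1
  ─────────────────
  a b c d e f g h

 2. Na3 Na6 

  a b c d e f g h
  ─────────────────
8│♜ · ♝ ♛ ♚ ♝ · ♜│8
7│♟ ♟ ♟ ♟ ♟ ♟ ♟ ♟│7
6│♞ · · · · ♞ · ·│6
5│· · · · · · · ·│5
4│· · · · · · · ·│4
3│♘ · · · · ♘ · ·│3
2│♙ ♙ ♙ ♙ ♙ ♙ ♙ ♙│2
1│♖ · ♗ ♕ ♔ ♗ · ♖│1
  ─────────────────
  a b c d e f g h

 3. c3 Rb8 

  a b c d e f g h
  ─────────────────
8│· ♜ ♝ ♛ ♚ ♝ · ♜│8
7│♟ ♟ ♟ ♟ ♟ ♟ ♟ ♟│7
6│♞ · · · · ♞ · ·│6
5│· · · · · · · ·│5
4│· · · · · · · ·│4
3│♘ · ♙ · · ♘ · ·│3
2│♙ ♙ · ♙ ♙ ♙ ♙ ♙│2
1│♖ · ♗ ♕ ♔ ♗ · ♖│1
  ─────────────────
  a b c d e f g h

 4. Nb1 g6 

  a b c d e f g h
  ─────────────────
8│· ♜ ♝ ♛ ♚ ♝ · ♜│8
7│♟ ♟ ♟ ♟ ♟ ♟ · ♟│7
6│♞ · · · · ♞ ♟ ·│6
5│· · · · · · · ·│5
4│· · · · · · · ·│4
3│· · ♙ · · ♘ · ·│3
2│♙ ♙ · ♙ ♙ ♙ ♙ ♙│2
1│♖ ♘ ♗ ♕ ♔ ♗ · ♖│1
  ─────────────────
  a b c d e f g h

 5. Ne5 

  a b c d e f g h
  ─────────────────
8│· ♜ ♝ ♛ ♚ ♝ · ♜│8
7│♟ ♟ ♟ ♟ ♟ ♟ · ♟│7
6│♞ · · · · ♞ ♟ ·│6
5│· · · · ♘ · · ·│5
4│· · · · · · · ·│4
3│· · ♙ · · · · ·│3
2│♙ ♙ · ♙ ♙ ♙ ♙ ♙│2
1│♖ ♘ ♗ ♕ ♔ ♗ · ♖│1
  ─────────────────
  a b c d e f g h


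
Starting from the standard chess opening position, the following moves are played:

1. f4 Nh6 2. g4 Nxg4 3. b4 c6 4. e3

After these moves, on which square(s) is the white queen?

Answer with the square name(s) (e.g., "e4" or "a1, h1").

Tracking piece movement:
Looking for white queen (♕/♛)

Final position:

  a b c d e f g h
  ─────────────────
8│♜ ♞ ♝ ♛ ♚ ♝ · ♜│8
7│♟ ♟ · ♟ ♟ ♟ ♟ ♟│7
6│· · ♟ · · · · ·│6
5│· · · · · · · ·│5
4│· ♙ · · · ♙ ♞ ·│4
3│· · · · ♙ · · ·│3
2│♙ · ♙ ♙ · · · ♙│2
1│♖ ♘ ♗ ♕ ♔ ♗ ♘ ♖│1
  ─────────────────
  a b c d e f g h


d1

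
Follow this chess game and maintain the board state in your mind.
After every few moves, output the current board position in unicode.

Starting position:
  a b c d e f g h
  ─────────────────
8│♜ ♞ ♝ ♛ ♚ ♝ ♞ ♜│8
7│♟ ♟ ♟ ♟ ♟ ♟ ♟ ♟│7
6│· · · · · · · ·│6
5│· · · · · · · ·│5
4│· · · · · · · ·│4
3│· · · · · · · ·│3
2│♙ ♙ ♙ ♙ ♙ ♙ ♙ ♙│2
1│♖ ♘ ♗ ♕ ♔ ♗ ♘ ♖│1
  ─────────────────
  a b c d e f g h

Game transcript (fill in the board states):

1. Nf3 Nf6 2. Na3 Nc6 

  a b c d e f g h
  ─────────────────
8│♜ · ♝ ♛ ♚ ♝ · ♜│8
7│♟ ♟ ♟ ♟ ♟ ♟ ♟ ♟│7
6│· · ♞ · · ♞ · ·│6
5│· · · · · · · ·│5
4│· · · · · · · ·│4
3│♘ · · · · ♘ · ·│3
2│♙ ♙ ♙ ♙ ♙ ♙ ♙ ♙│2
1│♖ · ♗ ♕ ♔ ♗ · ♖│1
  ─────────────────
  a b c d e f g h

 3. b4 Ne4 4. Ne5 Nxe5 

  a b c d e f g h
  ─────────────────
8│♜ · ♝ ♛ ♚ ♝ · ♜│8
7│♟ ♟ ♟ ♟ ♟ ♟ ♟ ♟│7
6│· · · · · · · ·│6
5│· · · · ♞ · · ·│5
4│· ♙ · · ♞ · · ·│4
3│♘ · · · · · · ·│3
2│♙ · ♙ ♙ ♙ ♙ ♙ ♙│2
1│♖ · ♗ ♕ ♔ ♗ · ♖│1
  ─────────────────
  a b c d e f g h

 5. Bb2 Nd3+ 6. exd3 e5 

  a b c d e f g h
  ─────────────────
8│♜ · ♝ ♛ ♚ ♝ · ♜│8
7│♟ ♟ ♟ ♟ · ♟ ♟ ♟│7
6│· · · · · · · ·│6
5│· · · · ♟ · · ·│5
4│· ♙ · · ♞ · · ·│4
3│♘ · · ♙ · · · ·│3
2│♙ ♗ ♙ ♙ · ♙ ♙ ♙│2
1│♖ · · ♕ ♔ ♗ · ♖│1
  ─────────────────
  a b c d e f g h

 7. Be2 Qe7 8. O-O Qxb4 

  a b c d e f g h
  ─────────────────
8│♜ · ♝ · ♚ ♝ · ♜│8
7│♟ ♟ ♟ ♟ · ♟ ♟ ♟│7
6│· · · · · · · ·│6
5│· · · · ♟ · · ·│5
4│· ♛ · · ♞ · · ·│4
3│♘ · · ♙ · · · ·│3
2│♙ ♗ ♙ ♙ ♗ ♙ ♙ ♙│2
1│♖ · · ♕ · ♖ ♔ ·│1
  ─────────────────
  a b c d e f g h

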